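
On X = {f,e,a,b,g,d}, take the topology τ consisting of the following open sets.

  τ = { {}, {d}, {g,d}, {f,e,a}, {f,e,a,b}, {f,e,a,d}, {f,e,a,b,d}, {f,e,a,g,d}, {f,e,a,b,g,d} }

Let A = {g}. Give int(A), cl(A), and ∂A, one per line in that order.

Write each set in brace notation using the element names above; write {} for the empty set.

U open, U⊆A: {}. int(A) = ⋃ = {}
X∖A={f,e,a,b,d}, int(X∖A)={f,e,a,b,d}, hence cl(A)={g}
∂A: remove int from cl → {g}

int(A) = {}
cl(A)  = {g}
∂A     = {g}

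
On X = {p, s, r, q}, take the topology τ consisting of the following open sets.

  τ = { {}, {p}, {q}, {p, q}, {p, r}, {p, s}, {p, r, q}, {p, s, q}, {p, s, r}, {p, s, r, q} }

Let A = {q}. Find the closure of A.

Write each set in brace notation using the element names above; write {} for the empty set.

{q}

complement {p, s, r}; its interior {p, s, r}; cl(A) = X∖{p, s, r} = {q}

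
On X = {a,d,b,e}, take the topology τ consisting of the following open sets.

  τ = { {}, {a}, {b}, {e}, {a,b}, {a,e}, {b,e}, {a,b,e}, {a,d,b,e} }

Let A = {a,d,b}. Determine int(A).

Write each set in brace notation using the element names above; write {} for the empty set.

U open, U⊆A: {}, {b}, {a}, {a,b}. int(A) = ⋃ = {a,b}

{a,b}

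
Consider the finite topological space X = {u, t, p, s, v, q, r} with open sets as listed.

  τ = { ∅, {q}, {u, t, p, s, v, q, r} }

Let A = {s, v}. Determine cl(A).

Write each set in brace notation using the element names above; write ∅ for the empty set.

{u, t, p, s, v, r}

cl via duality: int({u, t, p, q, r}) = {q}, so X∖{q} = {u, t, p, s, v, r}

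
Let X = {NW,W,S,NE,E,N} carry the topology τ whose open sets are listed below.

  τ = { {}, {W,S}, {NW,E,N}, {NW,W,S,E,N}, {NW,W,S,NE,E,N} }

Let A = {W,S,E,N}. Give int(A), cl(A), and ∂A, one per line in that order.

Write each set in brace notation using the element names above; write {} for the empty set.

U open, U⊆A: {}, {W,S}. int(A) = ⋃ = {W,S}
X∖A={NW,NE}, int(X∖A)={}, hence cl(A)={NW,W,S,NE,E,N}
∂A: remove int from cl → {NW,NE,E,N}

int(A) = {W,S}
cl(A)  = {NW,W,S,NE,E,N}
∂A     = {NW,NE,E,N}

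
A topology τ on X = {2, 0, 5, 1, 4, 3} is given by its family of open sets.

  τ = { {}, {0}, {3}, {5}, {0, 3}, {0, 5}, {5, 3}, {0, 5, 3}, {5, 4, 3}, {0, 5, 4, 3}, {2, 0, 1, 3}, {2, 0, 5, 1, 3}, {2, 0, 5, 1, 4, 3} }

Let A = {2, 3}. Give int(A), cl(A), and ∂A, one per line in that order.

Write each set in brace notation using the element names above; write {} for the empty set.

int(A) = {3}
cl(A)  = {2, 1, 4, 3}
∂A     = {2, 1, 4}

U open, U⊆A: {}, {3}. int(A) = ⋃ = {3}
X∖A={0, 5, 1, 4}, int(X∖A)={0, 5}, hence cl(A)={2, 1, 4, 3}
∂A: remove int from cl → {2, 1, 4}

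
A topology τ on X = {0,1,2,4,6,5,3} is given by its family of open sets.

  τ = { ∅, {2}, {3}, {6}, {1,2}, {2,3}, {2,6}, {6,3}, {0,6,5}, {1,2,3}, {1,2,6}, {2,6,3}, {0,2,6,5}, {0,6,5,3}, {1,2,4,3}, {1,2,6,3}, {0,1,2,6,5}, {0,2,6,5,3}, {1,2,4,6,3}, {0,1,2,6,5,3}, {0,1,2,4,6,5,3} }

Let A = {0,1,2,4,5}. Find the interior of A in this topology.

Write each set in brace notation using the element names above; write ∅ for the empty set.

{1,2}

open subsets of A: ∅, {2}, {1,2}; so int(A) = {1,2}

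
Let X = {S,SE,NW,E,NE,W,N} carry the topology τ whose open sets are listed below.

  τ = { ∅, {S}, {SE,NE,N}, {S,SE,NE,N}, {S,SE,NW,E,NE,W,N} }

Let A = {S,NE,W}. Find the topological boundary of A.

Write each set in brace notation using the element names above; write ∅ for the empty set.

interior: largest open inside A is {S} (from ∅, {S})
cl via duality: int({SE,NW,E,N}) = ∅, so X∖∅ = {S,SE,NW,E,NE,W,N}
cl∖int = {SE,NW,E,NE,W,N}

{SE,NW,E,NE,W,N}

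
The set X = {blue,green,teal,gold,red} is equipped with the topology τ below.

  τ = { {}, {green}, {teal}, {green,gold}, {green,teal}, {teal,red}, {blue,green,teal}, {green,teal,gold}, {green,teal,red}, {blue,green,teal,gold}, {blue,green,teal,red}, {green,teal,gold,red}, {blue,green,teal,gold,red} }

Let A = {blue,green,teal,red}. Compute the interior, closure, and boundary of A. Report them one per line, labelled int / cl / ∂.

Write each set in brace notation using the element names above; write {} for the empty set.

opens ⊆ A: {}, {teal}, {green}, {teal,red}, {green,teal}, {green,teal,red}, {blue,green,teal}, {blue,green,teal,red}; union → int = {blue,green,teal,red}
complement {gold}; its interior {}; cl(A) = X∖{} = {blue,green,teal,gold,red}
boundary = {blue,green,teal,gold,red} ∖ {blue,green,teal,red} = {gold}

int(A) = {blue,green,teal,red}
cl(A)  = {blue,green,teal,gold,red}
∂A     = {gold}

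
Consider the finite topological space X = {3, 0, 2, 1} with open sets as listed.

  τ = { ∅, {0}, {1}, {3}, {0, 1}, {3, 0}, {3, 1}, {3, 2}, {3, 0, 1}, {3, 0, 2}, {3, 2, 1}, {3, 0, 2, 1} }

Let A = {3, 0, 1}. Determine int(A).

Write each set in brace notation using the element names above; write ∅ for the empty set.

{3, 0, 1}

U open, U⊆A: ∅, {0}, {3}, {1}, {3, 0}, {3, 1}, {0, 1}, {3, 0, 1}. int(A) = ⋃ = {3, 0, 1}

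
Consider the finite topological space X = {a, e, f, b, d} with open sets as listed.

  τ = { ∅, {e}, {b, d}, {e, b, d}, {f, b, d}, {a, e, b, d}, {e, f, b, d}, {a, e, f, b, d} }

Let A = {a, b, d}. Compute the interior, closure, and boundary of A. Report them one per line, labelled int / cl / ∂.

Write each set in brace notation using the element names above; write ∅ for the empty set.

int(A) = {b, d}
cl(A)  = {a, f, b, d}
∂A     = {a, f}

U open, U⊆A: ∅, {b, d}. int(A) = ⋃ = {b, d}
X∖A={e, f}, int(X∖A)={e}, hence cl(A)={a, f, b, d}
∂A: remove int from cl → {a, f}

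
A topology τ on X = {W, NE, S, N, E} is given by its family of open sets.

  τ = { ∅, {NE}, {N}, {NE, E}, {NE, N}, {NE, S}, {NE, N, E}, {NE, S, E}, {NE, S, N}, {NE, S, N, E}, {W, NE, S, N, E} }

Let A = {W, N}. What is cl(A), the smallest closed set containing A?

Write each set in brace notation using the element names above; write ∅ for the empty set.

{W, N}

closure: X∖int(X∖A) = X∖{NE, S, E} = {W, N}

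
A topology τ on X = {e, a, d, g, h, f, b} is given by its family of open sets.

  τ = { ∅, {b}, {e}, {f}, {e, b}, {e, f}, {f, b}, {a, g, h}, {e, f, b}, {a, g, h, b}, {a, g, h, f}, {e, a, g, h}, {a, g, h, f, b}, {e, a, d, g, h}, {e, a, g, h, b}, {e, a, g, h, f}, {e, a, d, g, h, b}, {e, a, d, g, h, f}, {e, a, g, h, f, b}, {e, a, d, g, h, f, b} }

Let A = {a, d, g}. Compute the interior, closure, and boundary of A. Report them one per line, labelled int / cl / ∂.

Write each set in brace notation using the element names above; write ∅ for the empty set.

int(A) = ∅
cl(A)  = {a, d, g, h}
∂A     = {a, d, g, h}

opens ⊆ A: ∅; union → int = ∅
complement {e, h, f, b}; its interior {e, f, b}; cl(A) = X∖{e, f, b} = {a, d, g, h}
boundary = {a, d, g, h} ∖ ∅ = {a, d, g, h}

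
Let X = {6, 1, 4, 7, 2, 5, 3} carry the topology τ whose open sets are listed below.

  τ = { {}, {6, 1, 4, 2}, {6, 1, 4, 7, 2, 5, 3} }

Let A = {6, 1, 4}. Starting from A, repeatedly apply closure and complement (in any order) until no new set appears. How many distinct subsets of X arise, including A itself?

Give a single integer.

cl via duality: int({7, 2, 5, 3}) = {}, so X∖{} = {6, 1, 4, 7, 2, 5, 3}
Write k for closure, c for complement:
  1. A     = {6, 1, 4}
  2. kA    = {6, 1, 4, 7, 2, 5, 3}
  3. cA    = {7, 2, 5, 3}
  4. ckA   = {}
applying k or c yields no new set

4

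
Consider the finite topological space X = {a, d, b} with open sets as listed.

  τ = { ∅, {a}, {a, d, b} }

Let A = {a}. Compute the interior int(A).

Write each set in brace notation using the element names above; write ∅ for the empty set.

opens ⊆ A: ∅, {a}; union → int = {a}

{a}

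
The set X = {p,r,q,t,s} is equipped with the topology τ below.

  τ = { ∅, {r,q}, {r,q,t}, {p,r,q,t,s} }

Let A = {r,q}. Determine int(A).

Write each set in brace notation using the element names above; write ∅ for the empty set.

interior: largest open inside A is {r,q} (from ∅, {r,q})

{r,q}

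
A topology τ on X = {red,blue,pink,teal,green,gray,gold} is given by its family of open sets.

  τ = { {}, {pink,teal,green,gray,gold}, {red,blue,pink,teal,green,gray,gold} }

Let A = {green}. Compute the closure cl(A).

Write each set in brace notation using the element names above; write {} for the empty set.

complement {red,blue,pink,teal,gray,gold}; its interior {}; cl(A) = X∖{} = {red,blue,pink,teal,green,gray,gold}

{red,blue,pink,teal,green,gray,gold}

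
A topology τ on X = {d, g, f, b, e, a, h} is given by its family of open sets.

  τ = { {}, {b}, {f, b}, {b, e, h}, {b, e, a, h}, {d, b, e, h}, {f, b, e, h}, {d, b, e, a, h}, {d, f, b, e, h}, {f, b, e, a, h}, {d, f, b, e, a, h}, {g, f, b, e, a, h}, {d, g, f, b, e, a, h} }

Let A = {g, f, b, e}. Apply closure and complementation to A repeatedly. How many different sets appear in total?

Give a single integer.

cl via duality: int({d, a, h}) = {}, so X∖{} = {d, g, f, b, e, a, h}
Write k for closure, c for complement:
  1. A     = {g, f, b, e}
  2. kA    = {d, g, f, b, e, a, h}
  3. cA    = {d, a, h}
  4. ckA   = {}
  5. kcA   = {d, g, e, a, h}
  6. ckcA  = {f, b}
applying k or c yields no new set

6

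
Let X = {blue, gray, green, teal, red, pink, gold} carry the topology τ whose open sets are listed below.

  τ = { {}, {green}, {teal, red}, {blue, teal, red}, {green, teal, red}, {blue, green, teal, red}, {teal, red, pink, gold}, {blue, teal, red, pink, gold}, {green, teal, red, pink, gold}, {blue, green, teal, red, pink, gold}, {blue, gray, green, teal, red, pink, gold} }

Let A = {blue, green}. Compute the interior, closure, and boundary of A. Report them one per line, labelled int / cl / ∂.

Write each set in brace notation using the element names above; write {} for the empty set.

int(A) = {green}
cl(A)  = {blue, gray, green}
∂A     = {blue, gray}

interior: largest open inside A is {green} (from {}, {green})
cl via duality: int({gray, teal, red, pink, gold}) = {teal, red, pink, gold}, so X∖{teal, red, pink, gold} = {blue, gray, green}
cl∖int = {blue, gray}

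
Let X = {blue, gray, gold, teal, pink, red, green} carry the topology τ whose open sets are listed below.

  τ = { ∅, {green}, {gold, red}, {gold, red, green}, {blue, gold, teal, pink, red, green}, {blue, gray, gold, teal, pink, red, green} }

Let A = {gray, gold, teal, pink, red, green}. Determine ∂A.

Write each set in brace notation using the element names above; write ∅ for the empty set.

open subsets of A: ∅, {green}, {gold, red}, {gold, red, green}; so int(A) = {gold, red, green}
closure: X∖int(X∖A) = X∖∅ = {blue, gray, gold, teal, pink, red, green}
∂A = {blue, gray, gold, teal, pink, red, green} minus {gold, red, green} = {blue, gray, teal, pink}

{blue, gray, teal, pink}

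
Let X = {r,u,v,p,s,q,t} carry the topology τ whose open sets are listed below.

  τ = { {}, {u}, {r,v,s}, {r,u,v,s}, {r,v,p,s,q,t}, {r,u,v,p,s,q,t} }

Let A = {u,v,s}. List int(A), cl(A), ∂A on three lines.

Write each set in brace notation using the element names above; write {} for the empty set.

int(A) = {u}
cl(A)  = {r,u,v,p,s,q,t}
∂A     = {r,v,p,s,q,t}

U open, U⊆A: {}, {u}. int(A) = ⋃ = {u}
X∖A={r,p,q,t}, int(X∖A)={}, hence cl(A)={r,u,v,p,s,q,t}
∂A: remove int from cl → {r,v,p,s,q,t}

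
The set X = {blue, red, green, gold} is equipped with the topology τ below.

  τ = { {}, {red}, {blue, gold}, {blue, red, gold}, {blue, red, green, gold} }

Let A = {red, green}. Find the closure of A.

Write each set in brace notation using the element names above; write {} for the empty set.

complement {blue, gold}; its interior {blue, gold}; cl(A) = X∖{blue, gold} = {red, green}

{red, green}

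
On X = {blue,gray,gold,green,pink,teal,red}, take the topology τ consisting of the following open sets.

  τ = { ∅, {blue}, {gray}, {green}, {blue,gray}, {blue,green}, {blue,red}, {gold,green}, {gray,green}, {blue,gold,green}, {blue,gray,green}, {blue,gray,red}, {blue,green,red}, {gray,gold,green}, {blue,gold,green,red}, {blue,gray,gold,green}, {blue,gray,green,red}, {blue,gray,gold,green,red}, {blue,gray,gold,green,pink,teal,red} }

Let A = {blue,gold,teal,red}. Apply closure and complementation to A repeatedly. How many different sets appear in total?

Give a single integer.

8

cl via duality: int({gray,green,pink}) = {gray,green}, so X∖{gray,green} = {blue,gold,pink,teal,red}
Write k for closure, c for complement:
  1. A     = {blue,gold,teal,red}
  2. kA    = {blue,gold,pink,teal,red}
  3. cA    = {gray,green,pink}
  4. ckA   = {gray,green}
  5. kcA   = {gray,gold,green,pink,teal}
  6. ckcA  = {blue,red}
  7. kckcA = {blue,pink,teal,red}
  8. ckckcA = {gray,gold,green}
applying k or c yields no new set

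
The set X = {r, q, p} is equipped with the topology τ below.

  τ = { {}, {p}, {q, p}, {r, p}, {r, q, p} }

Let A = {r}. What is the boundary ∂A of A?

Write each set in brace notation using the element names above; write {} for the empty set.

{r}

interior: largest open inside A is {} (from {})
cl via duality: int({q, p}) = {q, p}, so X∖{q, p} = {r}
cl∖int = {r}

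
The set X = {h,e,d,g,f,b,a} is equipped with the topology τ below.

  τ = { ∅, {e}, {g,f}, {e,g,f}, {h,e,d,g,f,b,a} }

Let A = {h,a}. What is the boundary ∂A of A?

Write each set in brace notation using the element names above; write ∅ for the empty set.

interior: largest open inside A is ∅ (from ∅)
cl via duality: int({e,d,g,f,b}) = {e,g,f}, so X∖{e,g,f} = {h,d,b,a}
cl∖int = {h,d,b,a}

{h,d,b,a}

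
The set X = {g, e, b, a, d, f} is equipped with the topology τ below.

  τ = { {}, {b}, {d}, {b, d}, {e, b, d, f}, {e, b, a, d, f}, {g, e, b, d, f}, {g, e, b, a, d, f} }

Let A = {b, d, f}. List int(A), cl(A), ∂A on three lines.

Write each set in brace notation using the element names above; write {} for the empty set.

int(A) = {b, d}
cl(A)  = {g, e, b, a, d, f}
∂A     = {g, e, a, f}

U open, U⊆A: {}, {b}, {d}, {b, d}. int(A) = ⋃ = {b, d}
X∖A={g, e, a}, int(X∖A)={}, hence cl(A)={g, e, b, a, d, f}
∂A: remove int from cl → {g, e, a, f}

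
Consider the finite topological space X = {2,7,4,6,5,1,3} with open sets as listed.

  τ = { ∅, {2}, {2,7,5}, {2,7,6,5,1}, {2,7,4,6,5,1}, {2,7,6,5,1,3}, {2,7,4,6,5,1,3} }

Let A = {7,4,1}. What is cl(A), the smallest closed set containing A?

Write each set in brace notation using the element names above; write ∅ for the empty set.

{7,4,6,5,1,3}

complement {2,6,5,3}; its interior {2}; cl(A) = X∖{2} = {7,4,6,5,1,3}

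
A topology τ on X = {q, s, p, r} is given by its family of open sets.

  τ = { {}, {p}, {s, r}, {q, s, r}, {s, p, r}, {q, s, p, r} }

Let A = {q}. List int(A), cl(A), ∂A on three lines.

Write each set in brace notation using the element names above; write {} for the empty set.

int(A) = {}
cl(A)  = {q}
∂A     = {q}

open subsets of A: {}; so int(A) = {}
closure: X∖int(X∖A) = X∖{s, p, r} = {q}
∂A = {q} minus {} = {q}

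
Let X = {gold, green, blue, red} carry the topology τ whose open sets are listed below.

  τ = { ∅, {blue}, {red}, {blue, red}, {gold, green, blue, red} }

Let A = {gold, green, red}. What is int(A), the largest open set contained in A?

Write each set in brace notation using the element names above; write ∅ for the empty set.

opens ⊆ A: ∅, {red}; union → int = {red}

{red}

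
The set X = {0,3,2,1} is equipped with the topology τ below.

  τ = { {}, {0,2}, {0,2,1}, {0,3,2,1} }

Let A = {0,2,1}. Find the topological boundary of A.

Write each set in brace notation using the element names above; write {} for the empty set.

{3}

interior: largest open inside A is {0,2,1} (from {}, {0,2}, {0,2,1})
cl via duality: int({3}) = {}, so X∖{} = {0,3,2,1}
cl∖int = {3}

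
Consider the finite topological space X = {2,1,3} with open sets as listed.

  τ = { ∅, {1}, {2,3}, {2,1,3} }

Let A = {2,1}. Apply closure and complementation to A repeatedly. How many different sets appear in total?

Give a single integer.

X∖A={3}, int(X∖A)=∅, hence cl(A)={2,1,3}
Orbit (k=closure, c=complement):
  1. A     = {2,1}
  2. kA    = {2,1,3}
  3. cA    = {3}
  4. ckA   = ∅
  5. kcA   = {2,3}
  6. ckcA  = {1}
(closed under both — stop)

6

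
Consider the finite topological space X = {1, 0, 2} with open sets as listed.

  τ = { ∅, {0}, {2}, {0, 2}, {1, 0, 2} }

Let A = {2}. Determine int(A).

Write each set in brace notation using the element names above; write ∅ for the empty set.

{2}

U open, U⊆A: ∅, {2}. int(A) = ⋃ = {2}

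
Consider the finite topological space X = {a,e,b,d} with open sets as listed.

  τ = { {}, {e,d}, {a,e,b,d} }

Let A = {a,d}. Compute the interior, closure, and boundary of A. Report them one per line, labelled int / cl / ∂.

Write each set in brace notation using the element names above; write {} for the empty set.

int(A) = {}
cl(A)  = {a,e,b,d}
∂A     = {a,e,b,d}

opens ⊆ A: {}; union → int = {}
complement {e,b}; its interior {}; cl(A) = X∖{} = {a,e,b,d}
boundary = {a,e,b,d} ∖ {} = {a,e,b,d}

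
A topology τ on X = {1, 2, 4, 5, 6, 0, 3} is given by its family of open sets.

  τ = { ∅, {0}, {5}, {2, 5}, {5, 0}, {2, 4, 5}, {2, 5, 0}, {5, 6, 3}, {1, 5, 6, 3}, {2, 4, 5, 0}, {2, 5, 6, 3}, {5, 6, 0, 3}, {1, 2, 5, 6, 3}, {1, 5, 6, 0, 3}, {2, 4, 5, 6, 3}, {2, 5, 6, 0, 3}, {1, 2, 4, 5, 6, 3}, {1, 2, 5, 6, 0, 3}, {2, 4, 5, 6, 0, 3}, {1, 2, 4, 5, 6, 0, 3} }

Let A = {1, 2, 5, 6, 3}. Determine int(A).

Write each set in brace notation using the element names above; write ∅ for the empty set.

{1, 2, 5, 6, 3}

interior: largest open inside A is {1, 2, 5, 6, 3} (from ∅, {5}, {2, 5}, {5, 6, 3}, {1, 5, 6, 3}, {2, 5, 6, 3}, {1, 2, 5, 6, 3})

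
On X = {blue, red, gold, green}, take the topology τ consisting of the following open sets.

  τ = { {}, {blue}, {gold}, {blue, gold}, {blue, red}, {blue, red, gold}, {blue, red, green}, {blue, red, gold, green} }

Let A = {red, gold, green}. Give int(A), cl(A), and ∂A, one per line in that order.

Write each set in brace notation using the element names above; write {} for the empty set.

interior: largest open inside A is {gold} (from {}, {gold})
cl via duality: int({blue}) = {blue}, so X∖{blue} = {red, gold, green}
cl∖int = {red, green}

int(A) = {gold}
cl(A)  = {red, gold, green}
∂A     = {red, green}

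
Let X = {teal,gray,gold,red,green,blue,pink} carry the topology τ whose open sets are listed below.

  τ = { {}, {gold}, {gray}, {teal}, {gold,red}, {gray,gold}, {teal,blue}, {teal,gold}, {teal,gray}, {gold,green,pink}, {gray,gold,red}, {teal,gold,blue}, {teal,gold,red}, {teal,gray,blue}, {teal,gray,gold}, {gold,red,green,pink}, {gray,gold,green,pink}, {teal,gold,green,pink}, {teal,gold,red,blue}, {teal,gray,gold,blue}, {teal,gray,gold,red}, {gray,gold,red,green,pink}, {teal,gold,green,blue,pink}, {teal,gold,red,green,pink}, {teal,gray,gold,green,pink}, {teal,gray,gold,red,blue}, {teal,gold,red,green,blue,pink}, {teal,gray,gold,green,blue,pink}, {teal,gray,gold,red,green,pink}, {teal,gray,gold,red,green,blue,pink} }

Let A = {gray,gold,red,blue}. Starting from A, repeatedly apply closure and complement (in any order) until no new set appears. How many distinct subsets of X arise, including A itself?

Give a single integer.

8

complement {teal,green,pink}; its interior {teal}; cl(A) = X∖{teal} = {gray,gold,red,green,blue,pink}
With k = closure, c = complement:
  1. A     = {gray,gold,red,blue}
  2. kA    = {gray,gold,red,green,blue,pink}
  3. cA    = {teal,green,pink}
  4. ckA   = {teal}
  5. kcA   = {teal,green,blue,pink}
  6. kckA  = {teal,blue}
  7. ckcA  = {gray,gold,red}
  8. ckckA = {gray,gold,red,green,pink}
k, c of each give nothing new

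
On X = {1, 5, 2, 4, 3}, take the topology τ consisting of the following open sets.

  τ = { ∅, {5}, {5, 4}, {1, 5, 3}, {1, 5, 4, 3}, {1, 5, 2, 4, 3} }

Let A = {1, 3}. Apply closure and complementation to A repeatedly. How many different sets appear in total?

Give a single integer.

closure: X∖int(X∖A) = X∖{5, 4} = {1, 2, 3}
Let k=closure and c=complement:
  1. A     = {1, 3}
  2. kA    = {1, 2, 3}
  3. cA    = {5, 2, 4}
  4. ckA   = {5, 4}
  5. kcA   = {1, 5, 2, 4, 3}
  6. ckcA  = ∅
— saturated at 6

6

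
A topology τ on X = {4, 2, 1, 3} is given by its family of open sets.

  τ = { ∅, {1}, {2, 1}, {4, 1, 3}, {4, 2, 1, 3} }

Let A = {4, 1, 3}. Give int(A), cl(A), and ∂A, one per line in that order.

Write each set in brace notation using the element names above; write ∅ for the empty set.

opens ⊆ A: ∅, {1}, {4, 1, 3}; union → int = {4, 1, 3}
complement {2}; its interior ∅; cl(A) = X∖∅ = {4, 2, 1, 3}
boundary = {4, 2, 1, 3} ∖ {4, 1, 3} = {2}

int(A) = {4, 1, 3}
cl(A)  = {4, 2, 1, 3}
∂A     = {2}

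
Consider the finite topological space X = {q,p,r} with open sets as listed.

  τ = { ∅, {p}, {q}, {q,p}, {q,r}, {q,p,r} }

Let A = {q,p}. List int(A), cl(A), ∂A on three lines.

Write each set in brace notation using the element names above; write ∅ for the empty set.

interior: largest open inside A is {q,p} (from ∅, {q}, {p}, {q,p})
cl via duality: int({r}) = ∅, so X∖∅ = {q,p,r}
cl∖int = {r}

int(A) = {q,p}
cl(A)  = {q,p,r}
∂A     = {r}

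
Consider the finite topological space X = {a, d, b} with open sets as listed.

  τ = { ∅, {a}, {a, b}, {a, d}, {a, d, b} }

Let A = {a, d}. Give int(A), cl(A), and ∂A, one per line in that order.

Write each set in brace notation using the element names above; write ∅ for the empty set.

open subsets of A: ∅, {a}, {a, d}; so int(A) = {a, d}
closure: X∖int(X∖A) = X∖∅ = {a, d, b}
∂A = {a, d, b} minus {a, d} = {b}

int(A) = {a, d}
cl(A)  = {a, d, b}
∂A     = {b}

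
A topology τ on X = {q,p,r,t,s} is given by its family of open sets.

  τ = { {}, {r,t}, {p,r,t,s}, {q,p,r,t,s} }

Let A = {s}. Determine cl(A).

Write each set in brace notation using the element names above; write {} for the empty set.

{q,p,s}

cl via duality: int({q,p,r,t}) = {r,t}, so X∖{r,t} = {q,p,s}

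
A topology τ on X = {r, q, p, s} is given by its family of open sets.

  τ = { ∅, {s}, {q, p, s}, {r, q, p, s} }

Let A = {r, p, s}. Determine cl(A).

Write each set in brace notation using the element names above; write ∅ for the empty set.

X∖A={q}, int(X∖A)=∅, hence cl(A)={r, q, p, s}

{r, q, p, s}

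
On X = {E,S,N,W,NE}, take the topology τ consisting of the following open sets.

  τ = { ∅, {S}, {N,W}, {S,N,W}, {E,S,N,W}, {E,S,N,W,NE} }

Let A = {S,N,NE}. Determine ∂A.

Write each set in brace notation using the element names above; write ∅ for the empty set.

interior: largest open inside A is {S} (from ∅, {S})
cl via duality: int({E,W}) = ∅, so X∖∅ = {E,S,N,W,NE}
cl∖int = {E,N,W,NE}

{E,N,W,NE}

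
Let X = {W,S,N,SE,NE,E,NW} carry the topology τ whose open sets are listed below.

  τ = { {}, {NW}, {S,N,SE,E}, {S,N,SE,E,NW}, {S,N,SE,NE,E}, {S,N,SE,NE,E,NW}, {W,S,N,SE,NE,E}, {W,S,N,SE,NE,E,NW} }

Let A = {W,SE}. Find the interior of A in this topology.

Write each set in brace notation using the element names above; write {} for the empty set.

{}

opens ⊆ A: {}; union → int = {}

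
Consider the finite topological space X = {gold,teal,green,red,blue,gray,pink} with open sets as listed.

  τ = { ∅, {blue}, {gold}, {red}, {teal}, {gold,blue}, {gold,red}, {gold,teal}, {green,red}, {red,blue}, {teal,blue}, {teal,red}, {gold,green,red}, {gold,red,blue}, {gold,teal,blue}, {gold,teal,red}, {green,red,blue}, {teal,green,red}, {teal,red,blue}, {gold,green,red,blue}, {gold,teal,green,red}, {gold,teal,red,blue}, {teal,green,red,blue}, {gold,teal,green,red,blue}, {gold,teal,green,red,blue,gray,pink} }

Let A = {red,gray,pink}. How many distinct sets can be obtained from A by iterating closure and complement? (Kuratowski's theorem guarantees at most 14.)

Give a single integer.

X∖A={gold,teal,green,blue}, int(X∖A)={gold,teal,blue}, hence cl(A)={green,red,gray,pink}
Orbit (k=closure, c=complement):
  1. A     = {red,gray,pink}
  2. kA    = {green,red,gray,pink}
  3. cA    = {gold,teal,green,blue}
  4. ckA   = {gold,teal,blue}
  5. kcA   = {gold,teal,green,blue,gray,pink}
  6. kckA  = {gold,teal,blue,gray,pink}
  7. ckcA  = {red}
  8. ckckA = {green,red}
(closed under both — stop)

8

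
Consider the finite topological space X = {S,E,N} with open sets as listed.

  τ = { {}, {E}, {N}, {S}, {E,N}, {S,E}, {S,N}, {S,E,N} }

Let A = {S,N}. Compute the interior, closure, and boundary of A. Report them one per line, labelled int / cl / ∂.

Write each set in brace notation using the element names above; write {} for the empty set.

int(A) = {S,N}
cl(A)  = {S,N}
∂A     = {}

open subsets of A: {}, {S}, {N}, {S,N}; so int(A) = {S,N}
closure: X∖int(X∖A) = X∖{E} = {S,N}
∂A = {S,N} minus {S,N} = {}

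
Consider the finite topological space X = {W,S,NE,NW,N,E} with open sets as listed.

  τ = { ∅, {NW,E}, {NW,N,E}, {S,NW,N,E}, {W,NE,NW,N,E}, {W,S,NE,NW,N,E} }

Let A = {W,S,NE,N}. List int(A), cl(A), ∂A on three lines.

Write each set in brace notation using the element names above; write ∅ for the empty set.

open subsets of A: ∅; so int(A) = ∅
closure: X∖int(X∖A) = X∖{NW,E} = {W,S,NE,N}
∂A = {W,S,NE,N} minus ∅ = {W,S,NE,N}

int(A) = ∅
cl(A)  = {W,S,NE,N}
∂A     = {W,S,NE,N}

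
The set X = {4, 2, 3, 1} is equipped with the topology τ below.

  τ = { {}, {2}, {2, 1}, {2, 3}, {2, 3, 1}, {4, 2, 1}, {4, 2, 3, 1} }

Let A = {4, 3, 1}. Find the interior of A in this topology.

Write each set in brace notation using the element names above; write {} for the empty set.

{}

interior: largest open inside A is {} (from {})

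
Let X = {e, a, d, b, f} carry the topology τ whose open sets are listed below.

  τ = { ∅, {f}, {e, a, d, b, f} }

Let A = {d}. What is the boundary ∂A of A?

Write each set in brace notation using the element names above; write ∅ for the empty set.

{e, a, d, b}

U open, U⊆A: ∅. int(A) = ⋃ = ∅
X∖A={e, a, b, f}, int(X∖A)={f}, hence cl(A)={e, a, d, b}
∂A: remove int from cl → {e, a, d, b}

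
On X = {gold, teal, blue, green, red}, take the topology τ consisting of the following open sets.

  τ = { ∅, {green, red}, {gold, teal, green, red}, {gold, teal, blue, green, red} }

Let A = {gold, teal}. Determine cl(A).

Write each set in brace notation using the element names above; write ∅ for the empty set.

{gold, teal, blue}

cl via duality: int({blue, green, red}) = {green, red}, so X∖{green, red} = {gold, teal, blue}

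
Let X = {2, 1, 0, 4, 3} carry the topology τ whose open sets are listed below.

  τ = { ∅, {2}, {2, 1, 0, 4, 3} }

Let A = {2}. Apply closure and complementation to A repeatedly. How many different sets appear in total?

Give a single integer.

complement {1, 0, 4, 3}; its interior ∅; cl(A) = X∖∅ = {2, 1, 0, 4, 3}
With k = closure, c = complement:
  1. A     = {2}
  2. kA    = {2, 1, 0, 4, 3}
  3. cA    = {1, 0, 4, 3}
  4. ckA   = ∅
k, c of each give nothing new

4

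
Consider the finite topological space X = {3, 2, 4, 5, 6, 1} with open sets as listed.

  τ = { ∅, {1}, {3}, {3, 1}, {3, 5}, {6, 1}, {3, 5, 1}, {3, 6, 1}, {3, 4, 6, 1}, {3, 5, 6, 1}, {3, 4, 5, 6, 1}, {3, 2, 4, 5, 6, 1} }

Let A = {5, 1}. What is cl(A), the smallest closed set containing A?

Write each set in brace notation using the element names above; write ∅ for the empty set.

closure: X∖int(X∖A) = X∖{3} = {2, 4, 5, 6, 1}

{2, 4, 5, 6, 1}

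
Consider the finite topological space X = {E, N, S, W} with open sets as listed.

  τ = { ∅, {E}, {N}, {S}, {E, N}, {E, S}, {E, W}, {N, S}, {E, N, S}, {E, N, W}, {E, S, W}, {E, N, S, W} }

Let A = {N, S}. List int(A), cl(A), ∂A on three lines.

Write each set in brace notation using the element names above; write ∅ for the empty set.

interior: largest open inside A is {N, S} (from ∅, {S}, {N}, {N, S})
cl via duality: int({E, W}) = {E, W}, so X∖{E, W} = {N, S}
cl∖int = ∅

int(A) = {N, S}
cl(A)  = {N, S}
∂A     = ∅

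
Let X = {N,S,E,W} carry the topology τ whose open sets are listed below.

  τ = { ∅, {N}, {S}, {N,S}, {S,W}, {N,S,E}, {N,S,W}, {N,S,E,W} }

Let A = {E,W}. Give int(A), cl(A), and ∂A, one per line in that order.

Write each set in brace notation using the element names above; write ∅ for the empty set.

int(A) = ∅
cl(A)  = {E,W}
∂A     = {E,W}

U open, U⊆A: ∅. int(A) = ⋃ = ∅
X∖A={N,S}, int(X∖A)={N,S}, hence cl(A)={E,W}
∂A: remove int from cl → {E,W}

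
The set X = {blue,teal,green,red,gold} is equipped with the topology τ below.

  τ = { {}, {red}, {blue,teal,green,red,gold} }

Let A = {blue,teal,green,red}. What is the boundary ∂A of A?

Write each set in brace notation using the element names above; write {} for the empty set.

open subsets of A: {}, {red}; so int(A) = {red}
closure: X∖int(X∖A) = X∖{} = {blue,teal,green,red,gold}
∂A = {blue,teal,green,red,gold} minus {red} = {blue,teal,green,gold}

{blue,teal,green,gold}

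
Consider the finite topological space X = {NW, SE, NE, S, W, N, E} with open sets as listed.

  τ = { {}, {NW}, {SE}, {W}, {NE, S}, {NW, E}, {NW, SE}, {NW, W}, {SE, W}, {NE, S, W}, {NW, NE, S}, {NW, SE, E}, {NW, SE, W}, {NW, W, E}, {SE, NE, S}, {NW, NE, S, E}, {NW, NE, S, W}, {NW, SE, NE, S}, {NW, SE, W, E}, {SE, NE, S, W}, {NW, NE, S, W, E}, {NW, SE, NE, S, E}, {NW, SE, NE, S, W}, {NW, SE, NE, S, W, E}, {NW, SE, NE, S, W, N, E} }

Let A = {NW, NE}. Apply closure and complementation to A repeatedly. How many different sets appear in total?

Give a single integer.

12

complement {SE, S, W, N, E}; its interior {SE, W}; cl(A) = X∖{SE, W} = {NW, NE, S, N, E}
With k = closure, c = complement:
  1. A     = {NW, NE}
  2. kA    = {NW, NE, S, N, E}
  3. cA    = {SE, S, W, N, E}
  4. ckA   = {SE, W}
  5. kcA   = {SE, NE, S, W, N, E}
  6. kckA  = {SE, W, N}
  7. ckcA  = {NW}
  8. ckckA = {NW, NE, S, E}
  9. kckcA = {NW, N, E}
  10. ckckcA = {SE, NE, S, W}
  11. kckckcA = {SE, NE, S, W, N}
  12. ckckckcA = {NW, E}
k, c of each give nothing new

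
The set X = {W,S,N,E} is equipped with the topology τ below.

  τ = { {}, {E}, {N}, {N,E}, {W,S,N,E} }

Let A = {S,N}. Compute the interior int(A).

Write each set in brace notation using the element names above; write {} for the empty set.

opens ⊆ A: {}, {N}; union → int = {N}

{N}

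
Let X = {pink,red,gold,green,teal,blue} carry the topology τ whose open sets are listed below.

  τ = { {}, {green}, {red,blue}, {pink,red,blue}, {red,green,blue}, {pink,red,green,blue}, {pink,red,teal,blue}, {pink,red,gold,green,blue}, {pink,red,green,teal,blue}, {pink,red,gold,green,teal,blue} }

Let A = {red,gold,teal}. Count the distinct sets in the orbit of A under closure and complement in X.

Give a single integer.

X∖A={pink,green,blue}, int(X∖A)={green}, hence cl(A)={pink,red,gold,teal,blue}
Orbit (k=closure, c=complement):
  1. A     = {red,gold,teal}
  2. kA    = {pink,red,gold,teal,blue}
  3. cA    = {pink,green,blue}
  4. ckA   = {green}
  5. kcA   = {pink,red,gold,green,teal,blue}
  6. kckA  = {gold,green}
  7. ckcA  = {}
  8. ckckA = {pink,red,teal,blue}
(closed under both — stop)

8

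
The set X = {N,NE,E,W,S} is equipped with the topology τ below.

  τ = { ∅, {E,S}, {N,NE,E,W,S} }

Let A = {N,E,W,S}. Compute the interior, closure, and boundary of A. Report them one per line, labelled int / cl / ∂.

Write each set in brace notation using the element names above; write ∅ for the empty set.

U open, U⊆A: ∅, {E,S}. int(A) = ⋃ = {E,S}
X∖A={NE}, int(X∖A)=∅, hence cl(A)={N,NE,E,W,S}
∂A: remove int from cl → {N,NE,W}

int(A) = {E,S}
cl(A)  = {N,NE,E,W,S}
∂A     = {N,NE,W}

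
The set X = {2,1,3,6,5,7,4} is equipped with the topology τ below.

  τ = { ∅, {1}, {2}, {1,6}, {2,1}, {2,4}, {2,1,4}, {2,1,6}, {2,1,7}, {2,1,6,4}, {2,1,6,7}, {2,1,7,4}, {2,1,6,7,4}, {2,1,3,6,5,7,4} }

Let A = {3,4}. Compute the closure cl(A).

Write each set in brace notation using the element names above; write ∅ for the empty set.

{3,5,4}

complement {2,1,6,5,7}; its interior {2,1,6,7}; cl(A) = X∖{2,1,6,7} = {3,5,4}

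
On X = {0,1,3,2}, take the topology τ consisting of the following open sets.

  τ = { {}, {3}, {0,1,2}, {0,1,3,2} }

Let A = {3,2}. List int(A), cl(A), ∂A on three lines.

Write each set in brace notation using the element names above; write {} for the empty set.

interior: largest open inside A is {3} (from {}, {3})
cl via duality: int({0,1}) = {}, so X∖{} = {0,1,3,2}
cl∖int = {0,1,2}

int(A) = {3}
cl(A)  = {0,1,3,2}
∂A     = {0,1,2}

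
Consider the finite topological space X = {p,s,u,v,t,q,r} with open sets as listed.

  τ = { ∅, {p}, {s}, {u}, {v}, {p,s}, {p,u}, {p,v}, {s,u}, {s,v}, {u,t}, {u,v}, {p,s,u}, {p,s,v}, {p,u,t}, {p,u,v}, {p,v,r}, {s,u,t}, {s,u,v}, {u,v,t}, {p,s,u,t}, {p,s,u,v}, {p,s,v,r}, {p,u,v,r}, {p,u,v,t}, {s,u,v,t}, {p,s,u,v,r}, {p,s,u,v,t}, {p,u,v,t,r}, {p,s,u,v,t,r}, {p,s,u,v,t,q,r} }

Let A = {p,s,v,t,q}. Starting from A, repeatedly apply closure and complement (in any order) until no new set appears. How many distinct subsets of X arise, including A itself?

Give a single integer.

cl via duality: int({u,r}) = {u}, so X∖{u} = {p,s,v,t,q,r}
Write k for closure, c for complement:
  1. A     = {p,s,v,t,q}
  2. kA    = {p,s,v,t,q,r}
  3. cA    = {u,r}
  4. ckA   = {u}
  5. kcA   = {u,t,q,r}
  6. kckA  = {u,t,q}
  7. ckcA  = {p,s,v}
  8. ckckA = {p,s,v,r}
  9. kckcA = {p,s,v,q,r}
  10. ckckcA = {u,t}
applying k or c yields no new set

10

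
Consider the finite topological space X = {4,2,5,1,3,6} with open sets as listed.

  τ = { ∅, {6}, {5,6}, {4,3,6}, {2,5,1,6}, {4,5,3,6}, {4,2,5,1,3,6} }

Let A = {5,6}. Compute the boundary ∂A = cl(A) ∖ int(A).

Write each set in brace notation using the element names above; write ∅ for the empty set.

opens ⊆ A: ∅, {6}, {5,6}; union → int = {5,6}
complement {4,2,1,3}; its interior ∅; cl(A) = X∖∅ = {4,2,5,1,3,6}
boundary = {4,2,5,1,3,6} ∖ {5,6} = {4,2,1,3}

{4,2,1,3}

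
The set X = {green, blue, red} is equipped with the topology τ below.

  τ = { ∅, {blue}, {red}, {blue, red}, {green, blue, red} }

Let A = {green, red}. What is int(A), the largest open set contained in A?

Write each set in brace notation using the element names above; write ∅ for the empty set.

interior: largest open inside A is {red} (from ∅, {red})

{red}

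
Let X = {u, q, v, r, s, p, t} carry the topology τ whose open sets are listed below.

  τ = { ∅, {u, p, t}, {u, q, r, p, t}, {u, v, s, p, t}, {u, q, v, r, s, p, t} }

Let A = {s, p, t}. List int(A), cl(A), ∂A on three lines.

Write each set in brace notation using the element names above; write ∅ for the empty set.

int(A) = ∅
cl(A)  = {u, q, v, r, s, p, t}
∂A     = {u, q, v, r, s, p, t}

U open, U⊆A: ∅. int(A) = ⋃ = ∅
X∖A={u, q, v, r}, int(X∖A)=∅, hence cl(A)={u, q, v, r, s, p, t}
∂A: remove int from cl → {u, q, v, r, s, p, t}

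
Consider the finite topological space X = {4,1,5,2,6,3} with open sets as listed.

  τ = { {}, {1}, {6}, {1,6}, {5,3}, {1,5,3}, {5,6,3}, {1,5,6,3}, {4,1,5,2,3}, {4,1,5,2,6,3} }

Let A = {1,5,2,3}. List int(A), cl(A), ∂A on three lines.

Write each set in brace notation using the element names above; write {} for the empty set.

open subsets of A: {}, {1}, {5,3}, {1,5,3}; so int(A) = {1,5,3}
closure: X∖int(X∖A) = X∖{6} = {4,1,5,2,3}
∂A = {4,1,5,2,3} minus {1,5,3} = {4,2}

int(A) = {1,5,3}
cl(A)  = {4,1,5,2,3}
∂A     = {4,2}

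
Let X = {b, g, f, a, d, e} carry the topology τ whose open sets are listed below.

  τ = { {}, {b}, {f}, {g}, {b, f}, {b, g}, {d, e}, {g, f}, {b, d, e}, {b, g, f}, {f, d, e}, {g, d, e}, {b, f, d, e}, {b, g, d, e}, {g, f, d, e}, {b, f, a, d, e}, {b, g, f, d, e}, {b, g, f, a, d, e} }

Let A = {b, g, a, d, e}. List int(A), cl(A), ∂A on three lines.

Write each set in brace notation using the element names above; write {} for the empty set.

U open, U⊆A: {}, {b}, {g}, {d, e}, {b, g}, {g, d, e}, {b, d, e}, {b, g, d, e}. int(A) = ⋃ = {b, g, d, e}
X∖A={f}, int(X∖A)={f}, hence cl(A)={b, g, a, d, e}
∂A: remove int from cl → {a}

int(A) = {b, g, d, e}
cl(A)  = {b, g, a, d, e}
∂A     = {a}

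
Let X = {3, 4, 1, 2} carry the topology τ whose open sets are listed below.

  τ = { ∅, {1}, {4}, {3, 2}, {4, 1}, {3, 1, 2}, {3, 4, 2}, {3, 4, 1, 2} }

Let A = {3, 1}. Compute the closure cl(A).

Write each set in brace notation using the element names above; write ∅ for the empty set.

closure: X∖int(X∖A) = X∖{4} = {3, 1, 2}

{3, 1, 2}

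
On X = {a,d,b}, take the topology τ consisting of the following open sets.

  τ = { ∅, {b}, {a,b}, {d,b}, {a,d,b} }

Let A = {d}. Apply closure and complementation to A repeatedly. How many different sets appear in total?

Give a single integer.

complement {a,b}; its interior {a,b}; cl(A) = X∖{a,b} = {d}
With k = closure, c = complement:
  1. A     = {d}
  2. cA    = {a,b}
  3. kcA   = {a,d,b}
  4. ckcA  = ∅
k, c of each give nothing new

4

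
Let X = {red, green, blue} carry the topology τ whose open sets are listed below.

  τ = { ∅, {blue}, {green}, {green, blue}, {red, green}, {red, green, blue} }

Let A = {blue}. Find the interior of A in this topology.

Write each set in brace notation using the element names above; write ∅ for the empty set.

open subsets of A: ∅, {blue}; so int(A) = {blue}

{blue}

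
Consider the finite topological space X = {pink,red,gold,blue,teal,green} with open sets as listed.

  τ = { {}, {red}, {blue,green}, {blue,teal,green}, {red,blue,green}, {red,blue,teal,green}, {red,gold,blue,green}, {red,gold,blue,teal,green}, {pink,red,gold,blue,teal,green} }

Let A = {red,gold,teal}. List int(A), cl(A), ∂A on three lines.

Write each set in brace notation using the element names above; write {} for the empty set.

int(A) = {red}
cl(A)  = {pink,red,gold,teal}
∂A     = {pink,gold,teal}

interior: largest open inside A is {red} (from {}, {red})
cl via duality: int({pink,blue,green}) = {blue,green}, so X∖{blue,green} = {pink,red,gold,teal}
cl∖int = {pink,gold,teal}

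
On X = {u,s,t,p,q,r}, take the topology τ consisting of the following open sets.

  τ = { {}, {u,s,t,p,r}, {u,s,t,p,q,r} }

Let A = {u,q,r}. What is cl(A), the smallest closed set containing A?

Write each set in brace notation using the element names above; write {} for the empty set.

{u,s,t,p,q,r}

cl via duality: int({s,t,p}) = {}, so X∖{} = {u,s,t,p,q,r}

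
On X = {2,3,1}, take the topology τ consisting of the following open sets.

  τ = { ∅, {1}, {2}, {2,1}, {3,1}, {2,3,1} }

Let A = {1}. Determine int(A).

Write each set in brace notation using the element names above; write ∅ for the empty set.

interior: largest open inside A is {1} (from ∅, {1})

{1}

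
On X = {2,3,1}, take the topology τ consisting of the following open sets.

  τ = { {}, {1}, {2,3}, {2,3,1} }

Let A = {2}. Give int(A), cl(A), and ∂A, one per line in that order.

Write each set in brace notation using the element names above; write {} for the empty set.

int(A) = {}
cl(A)  = {2,3}
∂A     = {2,3}

opens ⊆ A: {}; union → int = {}
complement {3,1}; its interior {1}; cl(A) = X∖{1} = {2,3}
boundary = {2,3} ∖ {} = {2,3}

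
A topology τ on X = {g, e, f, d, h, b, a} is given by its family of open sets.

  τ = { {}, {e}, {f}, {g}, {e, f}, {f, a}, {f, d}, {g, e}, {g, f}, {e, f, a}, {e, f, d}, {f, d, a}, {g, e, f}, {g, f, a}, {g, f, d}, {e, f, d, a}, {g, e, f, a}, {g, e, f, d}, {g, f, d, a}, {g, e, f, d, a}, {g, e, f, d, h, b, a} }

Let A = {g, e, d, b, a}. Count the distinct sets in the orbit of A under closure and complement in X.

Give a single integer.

8

cl via duality: int({f, h}) = {f}, so X∖{f} = {g, e, d, h, b, a}
Write k for closure, c for complement:
  1. A     = {g, e, d, b, a}
  2. kA    = {g, e, d, h, b, a}
  3. cA    = {f, h}
  4. ckA   = {f}
  5. kcA   = {f, d, h, b, a}
  6. ckcA  = {g, e}
  7. kckcA = {g, e, h, b}
  8. ckckcA = {f, d, a}
applying k or c yields no new set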